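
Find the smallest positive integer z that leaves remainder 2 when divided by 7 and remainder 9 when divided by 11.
M = 7 × 11 = 77. M₁ = 11, y₁ ≡ 2 mod 7. M₂ = 7, y₂ ≡ 8 mod 11. z = 2×11×2 + 9×7×8 ≡ 9 mod 77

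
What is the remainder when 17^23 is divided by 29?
By repeated squaring (mod 29): 17^{1}≡17, 17^{2}≡28, 17^{4}≡1, 17^{8}≡1, 17^{16}≡1. Then 17^{23} = 17^{16+4+2+1} ≡ 1 × 1 × 28 × 17 ≡ 12 (mod 29)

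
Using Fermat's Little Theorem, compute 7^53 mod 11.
By Fermat: 7^{10} ≡ 1 mod 11. 53 = 5×10 + 3. So 7^{53} ≡ 7^{3} ≡ 2 mod 11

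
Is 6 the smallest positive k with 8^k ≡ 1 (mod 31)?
Powers of 8 mod 31: 8^1≡8, 8^2≡2, 8^3≡16, 8^4≡4, 8^5≡1. Already 8^5≡1, so the order is 5 < 6. No, the actual order is 5.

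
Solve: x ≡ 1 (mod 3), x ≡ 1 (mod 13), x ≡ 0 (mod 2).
M = 3 × 13 × 2 = 78. M₁ = 26, y₁ ≡ 2 (mod 3). M₂ = 6, y₂ ≡ 11 (mod 13). M₃ = 39, y₃ ≡ 1 (mod 2). x = 1×26×2 + 1×6×11 + 0×39×1 ≡ 40 (mod 78)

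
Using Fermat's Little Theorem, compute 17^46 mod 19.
By Fermat: 17^{18} ≡ 1 mod 19. 46 = 2×18 + 10. So 17^{46} ≡ 17^{10} ≡ 17 mod 19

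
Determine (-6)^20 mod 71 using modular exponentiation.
By repeated squaring mod 71: (-6)^{1}≡65, (-6)^{2}≡36, (-6)^{4}≡18, (-6)^{8}≡40, (-6)^{16}≡38. Then (-6)^{20} = (-6)^{16+4} ≡ 38 × 18 ≡ 45 mod 71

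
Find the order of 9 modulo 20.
Powers of 9 mod 20: 9^1≡9, 9^2≡1. ord_20(9) = 2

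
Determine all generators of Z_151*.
There are φ(150) = 40 primitive roots mod 151: {6, 7, 12, 13, 14, 15, 30, 35, 48, 51, 52, 54, 56, 61, 63, 71, 77, 82, 89, 93, 96, 102, 104, 106, 108, 109, 111, 112, 114, 115, 117, 120, 126, 129, 130, 133, 134, 140, 141, 146}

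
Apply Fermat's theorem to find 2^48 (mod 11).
By Fermat: 2^{10} ≡ 1 (mod 11). 48 = 4×10 + 8. So 2^{48} ≡ 2^{8} ≡ 3 (mod 11)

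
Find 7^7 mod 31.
By repeated squaring mod 31: 7^{1}≡7, 7^{2}≡18, 7^{4}≡14. Then 7^{7} = 7^{4+2+1} ≡ 14 × 18 × 7 ≡ 28 mod 31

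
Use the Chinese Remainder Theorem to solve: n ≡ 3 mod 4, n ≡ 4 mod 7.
M = 4 × 7 = 28. M₁ = 7, y₁ ≡ 3 mod 4. M₂ = 4, y₂ ≡ 2 mod 7. n = 3×7×3 + 4×4×2 ≡ 11 mod 28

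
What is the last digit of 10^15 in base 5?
By repeated squaring (mod 5): 10^{1}≡0, 10^{2}≡0, 10^{4}≡0, 10^{8}≡0. Then 10^{15} = 10^{8+4+2+1} ≡ 0 × 0 × 0 × 0 ≡ 0 (mod 5)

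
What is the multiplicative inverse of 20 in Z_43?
Since 43 is prime, by Fermat 20^(-1) ≡ 20^{41} ≡ 28 mod 43. Verify: 20 × 28 = 560 ≡ 1 mod 43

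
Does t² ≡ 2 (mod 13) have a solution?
By Euler's criterion: 2^{6} ≡ 12 (mod 13). Since this equals -1 (≡ 12), 2 is not a QR.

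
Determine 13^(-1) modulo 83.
Since 83 is prime, by Fermat 13^(-1) ≡ 13^{81} ≡ 32 mod 83. Verify: 13 × 32 = 416 ≡ 1 mod 83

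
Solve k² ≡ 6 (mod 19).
The square roots of 6 mod 19 are 5 and 14. Verify: 5² = 25 ≡ 6 (mod 19)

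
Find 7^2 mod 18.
7^{2} = 49 ≡ 13 mod 18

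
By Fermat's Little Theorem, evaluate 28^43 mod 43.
By Fermat: 28^{42} ≡ 1 (mod 43). So 28^{43} = 28^{42} · 28^{1} ≡ 28^{1} ≡ 28 (mod 43)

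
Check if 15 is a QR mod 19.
By Euler's criterion: 15^{9} ≡ 18 (mod 19). Since this equals -1 (≡ 18), 15 is not a QR.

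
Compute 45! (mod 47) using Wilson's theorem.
(46)! = (45)! × (46) ≡ -1 (mod 47). So (45)! ≡ -1 × (46)^(-1) ≡ (-1)×(-1) = 1 (mod 47)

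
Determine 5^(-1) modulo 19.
Since 19 is prime, by Fermat 5^(-1) ≡ 5^{17} ≡ 4 (mod 19). Verify: 5 × 4 = 20 ≡ 1 (mod 19)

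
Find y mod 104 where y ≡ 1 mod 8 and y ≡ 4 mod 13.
M = 8 × 13 = 104. M₁ = 13, y₁ ≡ 5 mod 8. M₂ = 8, y₂ ≡ 5 mod 13. y = 1×13×5 + 4×8×5 ≡ 17 mod 104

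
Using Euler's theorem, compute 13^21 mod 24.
By Euler: 13^{8} ≡ 1 mod 24 since gcd(13, 24) = 1. 21 = 2×8 + 5. So 13^{21} ≡ 13^{5} ≡ 13 mod 24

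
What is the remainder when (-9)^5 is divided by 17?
By repeated squaring mod 17: (-9)^{1}≡8, (-9)^{2}≡13, (-9)^{4}≡16. Then (-9)^{5} = (-9)^{4+1} ≡ 16 × 8 ≡ 9 mod 17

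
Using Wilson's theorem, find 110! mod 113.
(112)! = (110)! × (111) × (112) ≡ -1 (mod 113). So (110)! ≡ -1 × [(112)(111)]^(-1) ≡ 56 (mod 113)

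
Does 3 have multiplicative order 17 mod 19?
Powers of 3 mod 19: 3^1≡3, 3^2≡9, 3^3≡8, 3^4≡5, 3^5≡15, 3^6≡7, 3^7≡2, 3^8≡6, 3^9≡18, 3^10≡16, 3^11≡10, 3^12≡11, 3^13≡14, 3^14≡4, 3^15≡12, 3^16≡17, 3^17≡13, 3^18≡1. 3^17≡13≢1, so ord ≠ 17. No, the actual order is 18.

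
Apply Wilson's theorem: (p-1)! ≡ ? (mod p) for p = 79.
By Wilson's theorem, (78)! ≡ -1 ≡ 78 (mod 79)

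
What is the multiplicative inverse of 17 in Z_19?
Since 19 is prime, by Fermat 17^(-1) ≡ 17^{17} ≡ 9 (mod 19). Verify: 17 × 9 = 153 ≡ 1 (mod 19)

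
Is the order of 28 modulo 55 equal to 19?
Powers of 28 mod 55: 28^1≡28, 28^2≡14, 28^3≡7, 28^4≡31, 28^5≡43, 28^6≡49, 28^7≡52, 28^8≡26, 28^9≡13, 28^10≡34, 28^11≡17, 28^12≡36, 28^13≡18, 28^14≡9, 28^15≡32, 28^16≡16, 28^17≡8, 28^18≡4, 28^19≡2, 28^20≡1. 28^19≡2≢1, so ord ≠ 19. No, the actual order is 20.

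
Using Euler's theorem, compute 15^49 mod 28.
By Euler: 15^{12} ≡ 1 mod 28 since gcd(15, 28) = 1. 49 = 4×12 + 1. So 15^{49} ≡ 15^{1} ≡ 15 mod 28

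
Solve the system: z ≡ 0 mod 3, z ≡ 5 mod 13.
M = 3 × 13 = 39. M₁ = 13, y₁ ≡ 1 mod 3. M₂ = 3, y₂ ≡ 9 mod 13. z = 0×13×1 + 5×3×9 ≡ 18 mod 39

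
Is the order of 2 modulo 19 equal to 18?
Powers of 2 mod 19: 2^1≡2, 2^2≡4, 2^3≡8, 2^4≡16, 2^5≡13, 2^6≡7, 2^7≡14, 2^8≡9, 2^9≡18, 2^10≡17, 2^11≡15, 2^12≡11, 2^13≡3, 2^14≡6, 2^15≡12, 2^16≡5, 2^17≡10, 2^18≡1. First k with 2^k≡1 is k=18. Yes, ord_19(2) = 18.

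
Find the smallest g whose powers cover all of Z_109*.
g = 6. Powers: [6, 36, 107, 97, 37, 4, 24, 35, ...] generates all 108 non-zero residues.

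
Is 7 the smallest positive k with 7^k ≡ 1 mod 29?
Powers of 7 mod 29: 7^1≡7, 7^2≡20, 7^3≡24, 7^4≡23, 7^5≡16, 7^6≡25, 7^7≡1. First k with 7^k≡1 is k=7. Yes, ord_29(7) = 7.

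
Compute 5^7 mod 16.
By repeated squaring (mod 16): 5^{1}≡5, 5^{2}≡9, 5^{4}≡1. Then 5^{7} = 5^{4+2+1} ≡ 1 × 9 × 5 ≡ 13 (mod 16)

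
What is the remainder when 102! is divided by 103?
By Wilson's theorem, (102)! ≡ -1 ≡ 102 mod 103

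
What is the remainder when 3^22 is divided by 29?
By repeated squaring mod 29: 3^{1}≡3, 3^{2}≡9, 3^{4}≡23, 3^{8}≡7, 3^{16}≡20. Then 3^{22} = 3^{16+4+2} ≡ 20 × 23 × 9 ≡ 22 mod 29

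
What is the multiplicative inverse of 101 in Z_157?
Since 157 is prime, by Fermat 101^(-1) ≡ 101^{155} ≡ 14 (mod 157). Verify: 101 × 14 = 1414 ≡ 1 (mod 157)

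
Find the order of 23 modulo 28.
Powers of 23 mod 28: 23^1≡23, 23^2≡25, 23^3≡15, 23^4≡9, 23^5≡11, 23^6≡1. So the order of 23 is 6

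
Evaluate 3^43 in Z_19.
Using Fermat: 3^{18} ≡ 1 mod 19. 43 ≡ 7 mod 18. So 3^{43} ≡ 3^{7} ≡ 2 mod 19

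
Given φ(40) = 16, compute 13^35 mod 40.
By Euler: 13^{16} ≡ 1 (mod 40) since gcd(13, 40) = 1. 35 = 2×16 + 3. So 13^{35} ≡ 13^{3} ≡ 37 (mod 40)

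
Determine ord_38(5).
Powers of 5 mod 38: 5^1≡5, 5^2≡25, 5^3≡11, 5^4≡17, 5^5≡9, 5^6≡7, 5^7≡35, 5^8≡23, 5^9≡1. ord_38(5) = 9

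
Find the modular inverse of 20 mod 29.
Since 29 is prime, by Fermat 20^(-1) ≡ 20^{27} ≡ 16 (mod 29). Verify: 20 × 16 = 320 ≡ 1 (mod 29)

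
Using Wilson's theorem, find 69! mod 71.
(70)! = (69)! × (70) ≡ -1 (mod 71). So (69)! ≡ -1 × (70)^(-1) ≡ (-1)×(-1) = 1 (mod 71)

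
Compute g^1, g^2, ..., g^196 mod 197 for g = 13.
13^1, 13^2, ..., 13^{196} mod 197: [13, 169, 30, 193, 145, 112, 77, 16, 11, 143, 86, 133, 153, 19, 50, 59, 176, 121, 194, 158, 84, 107, 12, 156, 58, 163, 149, 164, 162, 136, 192, 132, 140, 47, 20, 63, 31, 9, 117, 142, 73, 161, 123, 23, 102, 144, 99, 105, 183, 15, 195, 171, 56, 137, 8, 104, 170, 43, 165, 175, 108, 25, 128, 88, 159, 97, 79, 42, 152, 6, 78, 29, 180, 173, 82, 81, 68, 96, 66, 70, 122, 10, 130, 114, 103, 157, 71, 135, 179, 160, 110, 51, 72, 148, 151, 190, 106, 196, 184, 28, 167, 4, 52, 85, 120, 181, 186, 54, 111, 64, 44, 178, 147, 138, 21, 76, 3, 39, 113, 90, 185, 41, 139, 34, 48, 33, 35, 61, 5, 65, 57, 150, 177, 134, 166, 188, 80, 55, 124, 36, 74, 174, 95, 53, 98, 92, 14, 182, 2, 26, 141, 60, 189, 93, 27, 154, 32, 22, 89, 172, 69, 109, 38, 100, 118, 155, 45, 191, 119, 168, 17, 24, 115, 116, 129, 101, 131, 127, 75, 187, 67, 83, 94, 40, 126, 62, 18, 37, 87, 146, 125, 49, 46, 7, 91, 1]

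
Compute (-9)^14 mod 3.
By repeated squaring (mod 3): (-9)^{1}≡0, (-9)^{2}≡0, (-9)^{4}≡0, (-9)^{8}≡0. Then (-9)^{14} = (-9)^{8+4+2} ≡ 0 × 0 × 0 ≡ 0 (mod 3)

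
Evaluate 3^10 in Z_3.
By repeated squaring mod 3: 3^{1}≡0, 3^{2}≡0, 3^{4}≡0, 3^{8}≡0. Then 3^{10} = 3^{8+2} ≡ 0 × 0 ≡ 0 mod 3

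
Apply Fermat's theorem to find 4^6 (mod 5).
By Fermat: 4^{4} ≡ 1 (mod 5). So 4^{6} = 4^{4} · 4^{2} ≡ 4^{2} ≡ 1 (mod 5)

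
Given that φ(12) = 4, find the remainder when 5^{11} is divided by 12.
By Euler: 5^{4} ≡ 1 (mod 12) since gcd(5, 12) = 1. 11 = 2×4 + 3. So 5^{11} ≡ 5^{3} ≡ 5 (mod 12)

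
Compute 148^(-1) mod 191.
Since 191 is prime, by Fermat 148^(-1) ≡ 148^{189} ≡ 151 mod 191. Verify: 148 × 151 = 22348 ≡ 1 mod 191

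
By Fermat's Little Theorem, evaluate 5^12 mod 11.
By Fermat: 5^{10} ≡ 1 mod 11. So 5^{12} = 5^{10} · 5^{2} ≡ 5^{2} ≡ 3 mod 11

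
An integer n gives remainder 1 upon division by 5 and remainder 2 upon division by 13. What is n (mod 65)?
M = 5 × 13 = 65. M₁ = 13, y₁ ≡ 2 (mod 5). M₂ = 5, y₂ ≡ 8 (mod 13). n = 1×13×2 + 2×5×8 ≡ 41 (mod 65)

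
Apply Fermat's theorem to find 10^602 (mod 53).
By Fermat: 10^{52} ≡ 1 (mod 53). 602 ≡ 30 (mod 52). So 10^{602} ≡ 10^{30} ≡ 36 (mod 53)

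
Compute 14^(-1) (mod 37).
Since 37 is prime, by Fermat 14^(-1) ≡ 14^{35} ≡ 8 (mod 37). Verify: 14 × 8 = 112 ≡ 1 (mod 37)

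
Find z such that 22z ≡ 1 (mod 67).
Since 67 is prime, by Fermat 22^(-1) ≡ 22^{65} ≡ 64 (mod 67). Verify: 22 × 64 = 1408 ≡ 1 (mod 67)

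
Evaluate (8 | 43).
(8/43) = 8^{21} mod 43 = -1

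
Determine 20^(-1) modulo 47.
Since 47 is prime, by Fermat 20^(-1) ≡ 20^{45} ≡ 40 (mod 47). Verify: 20 × 40 = 800 ≡ 1 (mod 47)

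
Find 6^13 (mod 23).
By repeated squaring (mod 23): 6^{1}≡6, 6^{2}≡13, 6^{4}≡8, 6^{8}≡18. Then 6^{13} = 6^{8+4+1} ≡ 18 × 8 × 6 ≡ 13 (mod 23)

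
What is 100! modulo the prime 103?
(102)! = (100)! × (101) × (102) ≡ -1 mod 103. So (100)! ≡ -1 × [(102)(101)]^(-1) ≡ 51 mod 103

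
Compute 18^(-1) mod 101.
Since 101 is prime, by Fermat 18^(-1) ≡ 18^{99} ≡ 73 mod 101. Verify: 18 × 73 = 1314 ≡ 1 mod 101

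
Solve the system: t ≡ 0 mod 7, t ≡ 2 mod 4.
M = 7 × 4 = 28. M₁ = 4, y₁ ≡ 2 mod 7. M₂ = 7, y₂ ≡ 3 mod 4. t = 0×4×2 + 2×7×3 ≡ 14 mod 28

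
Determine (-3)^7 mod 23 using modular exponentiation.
By repeated squaring (mod 23): (-3)^{1}≡20, (-3)^{2}≡9, (-3)^{4}≡12. Then (-3)^{7} = (-3)^{4+2+1} ≡ 12 × 9 × 20 ≡ 21 (mod 23)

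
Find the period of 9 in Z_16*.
Powers of 9 mod 16: 9^1≡9, 9^2≡1. So the order of 9 is 2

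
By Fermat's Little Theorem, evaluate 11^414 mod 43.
By Fermat: 11^{42} ≡ 1 mod 43. 414 ≡ 36 mod 42. So 11^{414} ≡ 11^{36} ≡ 11 mod 43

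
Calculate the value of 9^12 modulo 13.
Using Fermat: 9^{12} ≡ 1 mod 13. 12 ≡ 0 mod 12. So 9^{12} ≡ 9^{0} ≡ 1 mod 13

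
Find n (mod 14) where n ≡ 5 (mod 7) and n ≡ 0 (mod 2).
M = 7 × 2 = 14. M₁ = 2, y₁ ≡ 4 (mod 7). M₂ = 7, y₂ ≡ 1 (mod 2). n = 5×2×4 + 0×7×1 ≡ 12 (mod 14)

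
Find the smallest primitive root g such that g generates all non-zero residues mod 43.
g = 3. Powers: [3, 9, 27, 38, 28, 41, 37, ...] generates all 42 non-zero residues.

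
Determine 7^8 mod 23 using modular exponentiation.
By repeated squaring mod 23: 7^{1}≡7, 7^{2}≡3, 7^{4}≡9, 7^{8}≡12. So 7^{8} ≡ 12 mod 23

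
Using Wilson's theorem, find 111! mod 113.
(112)! = (111)! × (112) ≡ -1 (mod 113). So (111)! ≡ -1 × (112)^(-1) ≡ (-1)×(-1) = 1 (mod 113)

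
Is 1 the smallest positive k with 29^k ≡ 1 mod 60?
Powers of 29 mod 60: 29^1≡29, 29^2≡1. 29^1≡29≢1, so ord ≠ 1. No, the actual order is 2.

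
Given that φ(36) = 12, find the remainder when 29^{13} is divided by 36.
By Euler: 29^{12} ≡ 1 mod 36 since gcd(29, 36) = 1. 13 = 1×12 + 1. So 29^{13} ≡ 29^{1} ≡ 29 mod 36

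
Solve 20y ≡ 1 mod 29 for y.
Since 29 is prime, by Fermat 20^(-1) ≡ 20^{27} ≡ 16 mod 29. Verify: 20 × 16 = 320 ≡ 1 mod 29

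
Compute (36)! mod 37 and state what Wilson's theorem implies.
(36)! mod 37 = 36. Since this equals -1 mod 37, Wilson confirms 37 is prime.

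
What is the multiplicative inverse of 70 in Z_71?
Since 71 is prime, by Fermat 70^(-1) ≡ 70^{69} ≡ 70 mod 71. Verify: 70 × 70 = 4900 ≡ 1 mod 71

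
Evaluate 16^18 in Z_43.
By repeated squaring mod 43: 16^{1}≡16, 16^{2}≡41, 16^{4}≡4, 16^{8}≡16, 16^{16}≡41. Then 16^{18} = 16^{16+2} ≡ 41 × 41 ≡ 4 mod 43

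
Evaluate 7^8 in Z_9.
By repeated squaring mod 9: 7^{1}≡7, 7^{2}≡4, 7^{4}≡7, 7^{8}≡4. So 7^{8} ≡ 4 mod 9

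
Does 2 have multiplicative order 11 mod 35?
Powers of 2 mod 35: 2^1≡2, 2^2≡4, 2^3≡8, 2^4≡16, 2^5≡32, 2^6≡29, 2^7≡23, 2^8≡11, 2^9≡22, 2^10≡9, 2^11≡18, 2^12≡1. 2^11≡18≢1, so ord ≠ 11. No, the actual order is 12.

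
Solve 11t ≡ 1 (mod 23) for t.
Since 23 is prime, by Fermat 11^(-1) ≡ 11^{21} ≡ 21 (mod 23). Verify: 11 × 21 = 231 ≡ 1 (mod 23)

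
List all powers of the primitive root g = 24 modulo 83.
24^1, 24^2, ..., 24^{82} mod 83: [24, 78, 46, 25, 19, 41, 71, 44, 60, 29, 32, 21, 6, 61, 53, 27, 67, 31, 80, 11, 15, 28, 8, 26, 43, 36, 34, 69, 79, 70, 20, 65, 66, 7, 2, 48, 73, 9, 50, 38, 82, 59, 5, 37, 58, 64, 42, 12, 39, 23, 54, 51, 62, 77, 22, 30, 56, 16, 52, 3, 72, 68, 55, 75, 57, 40, 47, 49, 14, 4, 13, 63, 18, 17, 76, 81, 35, 10, 74, 33, 45, 1]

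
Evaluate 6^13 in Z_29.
By repeated squaring mod 29: 6^{1}≡6, 6^{2}≡7, 6^{4}≡20, 6^{8}≡23. Then 6^{13} = 6^{8+4+1} ≡ 23 × 20 × 6 ≡ 5 mod 29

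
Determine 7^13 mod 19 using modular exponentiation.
By repeated squaring (mod 19): 7^{1}≡7, 7^{2}≡11, 7^{4}≡7, 7^{8}≡11. Then 7^{13} = 7^{8+4+1} ≡ 11 × 7 × 7 ≡ 7 (mod 19)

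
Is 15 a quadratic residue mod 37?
By Euler's criterion: 15^{18} ≡ 36 (mod 37). Since this equals -1 (≡ 36), 15 is not a QR.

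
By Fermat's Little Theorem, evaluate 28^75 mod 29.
By Fermat: 28^{28} ≡ 1 (mod 29). 75 = 2×28 + 19. So 28^{75} ≡ 28^{19} ≡ 28 (mod 29)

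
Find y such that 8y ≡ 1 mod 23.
Since 23 is prime, by Fermat 8^(-1) ≡ 8^{21} ≡ 3 mod 23. Verify: 8 × 3 = 24 ≡ 1 mod 23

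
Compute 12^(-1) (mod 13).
Since 13 is prime, by Fermat 12^(-1) ≡ 12^{11} ≡ 12 (mod 13). Verify: 12 × 12 = 144 ≡ 1 (mod 13)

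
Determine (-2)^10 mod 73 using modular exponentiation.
By repeated squaring (mod 73): (-2)^{1}≡71, (-2)^{2}≡4, (-2)^{4}≡16, (-2)^{8}≡37. Then (-2)^{10} = (-2)^{8+2} ≡ 37 × 4 ≡ 2 (mod 73)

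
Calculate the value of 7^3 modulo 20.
7^{3} = 343 ≡ 3 mod 20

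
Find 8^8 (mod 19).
By repeated squaring (mod 19): 8^{1}≡8, 8^{2}≡7, 8^{4}≡11, 8^{8}≡7. So 8^{8} ≡ 7 (mod 19)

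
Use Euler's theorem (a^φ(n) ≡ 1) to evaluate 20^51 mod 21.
By Euler: 20^{12} ≡ 1 (mod 21) since gcd(20, 21) = 1. 51 = 4×12 + 3. So 20^{51} ≡ 20^{3} ≡ 20 (mod 21)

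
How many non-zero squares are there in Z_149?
For prime 149, there are (p-1)/2 = (149-1)/2 = 74 quadratic residues (excluding 0).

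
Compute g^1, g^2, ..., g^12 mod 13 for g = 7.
7^1, 7^2, ..., 7^{12} mod 13: [7, 10, 5, 9, 11, 12, 6, 3, 8, 4, 2, 1]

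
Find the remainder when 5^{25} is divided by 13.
By Fermat: 5^{12} ≡ 1 mod 13. 25 = 2×12 + 1. So 5^{25} ≡ 5^{1} ≡ 5 mod 13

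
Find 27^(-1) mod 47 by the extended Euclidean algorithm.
Extended GCD: 27(7) + 47(-4) = 1. So 27^(-1) ≡ 7 mod 47. Verify: 27 × 7 = 189 ≡ 1 mod 47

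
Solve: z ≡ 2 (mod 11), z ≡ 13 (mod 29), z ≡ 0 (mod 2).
M = 11 × 29 × 2 = 638. M₁ = 58, y₁ ≡ 4 (mod 11). M₂ = 22, y₂ ≡ 4 (mod 29). M₃ = 319, y₃ ≡ 1 (mod 2). z = 2×58×4 + 13×22×4 + 0×319×1 ≡ 332 (mod 638)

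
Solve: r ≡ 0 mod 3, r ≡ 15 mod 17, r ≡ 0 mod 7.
M = 3 × 17 × 7 = 357. M₁ = 119, y₁ ≡ 2 mod 3. M₂ = 21, y₂ ≡ 13 mod 17. M₃ = 51, y₃ ≡ 4 mod 7. r = 0×119×2 + 15×21×13 + 0×51×4 ≡ 168 mod 357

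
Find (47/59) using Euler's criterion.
(47/59) = 47^{29} mod 59 = -1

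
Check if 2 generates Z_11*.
ord_11(2) divides 10. For each prime q|10: 2^{5}≡10, 2^{2}≡4, none ≡ 1. So 2 has order 10 and is a primitive root mod 11.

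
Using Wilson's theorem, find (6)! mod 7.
By Wilson's theorem, (6)! ≡ -1 ≡ 6 (mod 7)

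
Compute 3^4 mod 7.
3^{4} = 81 ≡ 4 (mod 7)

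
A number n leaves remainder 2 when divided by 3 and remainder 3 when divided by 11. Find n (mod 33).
M = 3 × 11 = 33. M₁ = 11, y₁ ≡ 2 (mod 3). M₂ = 3, y₂ ≡ 4 (mod 11). n = 2×11×2 + 3×3×4 ≡ 14 (mod 33)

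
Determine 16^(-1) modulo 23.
Since 23 is prime, by Fermat 16^(-1) ≡ 16^{21} ≡ 13 (mod 23). Verify: 16 × 13 = 208 ≡ 1 (mod 23)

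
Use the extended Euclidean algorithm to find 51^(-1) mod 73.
Extended GCD: 51(-10) + 73(7) = 1. So 51^(-1) ≡ -10 ≡ 63 mod 73. Verify: 51 × 63 = 3213 ≡ 1 mod 73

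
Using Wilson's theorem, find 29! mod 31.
(30)! = (29)! × (30) ≡ -1 mod 31. So (29)! ≡ -1 × (30)^(-1) ≡ (-1)×(-1) = 1 mod 31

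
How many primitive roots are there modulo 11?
Number of primitive roots mod 11 = φ(p-1) = φ(10) = 4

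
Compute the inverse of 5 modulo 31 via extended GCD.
Extended GCD: 5(-6) + 31(1) = 1. So 5^(-1) ≡ -6 ≡ 25 mod 31. Verify: 5 × 25 = 125 ≡ 1 mod 31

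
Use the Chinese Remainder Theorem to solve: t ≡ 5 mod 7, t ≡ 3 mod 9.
M = 7 × 9 = 63. M₁ = 9, y₁ ≡ 4 mod 7. M₂ = 7, y₂ ≡ 4 mod 9. t = 5×9×4 + 3×7×4 ≡ 12 mod 63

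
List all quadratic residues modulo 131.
Quadratic residues modulo 131: {1, 3, 4, 5, 7, 9, 11, 12, 13, 15, 16, 20, 21, 25, 27, 28, 33, 34, 35, 36, 38, 39, 41, 43, 44, 45, 46, 48, 49, 52, 53, 55, 58, 59, 60, 61, 62, 63, 64, 65, 74, 75, 77, 80, 81, 84, 89, 91, 94, 99, 100, 101, 102, 105, 107, 108, 109, 112, 113, 114, 117, 121, 123, 125, 129}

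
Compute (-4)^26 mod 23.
Using Fermat: (-4)^{22} ≡ 1 mod 23. 26 ≡ 4 mod 22. So (-4)^{26} ≡ (-4)^{4} ≡ 3 mod 23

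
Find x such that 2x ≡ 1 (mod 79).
Since 79 is prime, by Fermat 2^(-1) ≡ 2^{77} ≡ 40 (mod 79). Verify: 2 × 40 = 80 ≡ 1 (mod 79)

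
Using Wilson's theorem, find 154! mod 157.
(156)! = (154)! × (155) × (156) ≡ -1 (mod 157). So (154)! ≡ -1 × [(156)(155)]^(-1) ≡ 78 (mod 157)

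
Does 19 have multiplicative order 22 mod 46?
Powers of 19 mod 46: 19^1≡19, 19^2≡39, 19^3≡5, 19^4≡3, 19^5≡11, 19^6≡25, 19^7≡15, 19^8≡9, 19^9≡33, 19^10≡29, 19^11≡45, 19^12≡27, 19^13≡7, 19^14≡41, 19^15≡43, 19^16≡35, 19^17≡21, 19^18≡31, 19^19≡37, 19^20≡13, 19^21≡17, 19^22≡1. First k with 19^k≡1 is k=22. Yes, ord_46(19) = 22.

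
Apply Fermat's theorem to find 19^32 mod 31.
By Fermat: 19^{30} ≡ 1 mod 31. So 19^{32} = 19^{30} · 19^{2} ≡ 19^{2} ≡ 20 mod 31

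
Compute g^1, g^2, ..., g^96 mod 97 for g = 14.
14^1, 14^2, ..., 14^{96} mod 97: [14, 2, 28, 4, 56, 8, 15, 16, 30, 32, 60, 64, 23, 31, 46, 62, 92, 27, 87, 54, 77, 11, 57, 22, 17, 44, 34, 88, 68, 79, 39, 61, 78, 25, 59, 50, 21, 3, 42, 6, 84, 12, 71, 24, 45, 48, 90, 96, 83, 95, 69, 93, 41, 89, 82, 81, 67, 65, 37, 33, 74, 66, 51, 35, 5, 70, 10, 43, 20, 86, 40, 75, 80, 53, 63, 9, 29, 18, 58, 36, 19, 72, 38, 47, 76, 94, 55, 91, 13, 85, 26, 73, 52, 49, 7, 1]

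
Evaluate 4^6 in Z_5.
Using Fermat: 4^{4} ≡ 1 mod 5. 6 ≡ 2 mod 4. So 4^{6} ≡ 4^{2} ≡ 1 mod 5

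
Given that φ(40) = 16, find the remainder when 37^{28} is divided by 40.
By Euler: 37^{16} ≡ 1 mod 40 since gcd(37, 40) = 1. 28 = 1×16 + 12. So 37^{28} ≡ 37^{12} ≡ 1 mod 40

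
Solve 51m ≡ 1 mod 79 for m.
Since 79 is prime, by Fermat 51^(-1) ≡ 51^{77} ≡ 31 mod 79. Verify: 51 × 31 = 1581 ≡ 1 mod 79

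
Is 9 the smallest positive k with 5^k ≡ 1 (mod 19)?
Powers of 5 mod 19: 5^1≡5, 5^2≡6, 5^3≡11, 5^4≡17, 5^5≡9, 5^6≡7, 5^7≡16, 5^8≡4, 5^9≡1. First k with 5^k≡1 is k=9. Yes, ord_19(5) = 9.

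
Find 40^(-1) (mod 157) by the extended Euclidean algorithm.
Extended GCD: 40(-51) + 157(13) = 1. So 40^(-1) ≡ -51 ≡ 106 (mod 157). Verify: 40 × 106 = 4240 ≡ 1 (mod 157)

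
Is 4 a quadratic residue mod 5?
By Euler's criterion: 4^{2} ≡ 1 mod 5. Since this equals 1, 4 is a QR.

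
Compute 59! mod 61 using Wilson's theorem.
(60)! = (59)! × (60) ≡ -1 mod 61. So (59)! ≡ -1 × (60)^(-1) ≡ (-1)×(-1) = 1 mod 61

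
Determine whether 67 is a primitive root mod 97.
67^{32} ≡ 1 mod 97 and 32 < 96, so ord_97(67) = 32 ≠ 96 and 67 is not a primitive root.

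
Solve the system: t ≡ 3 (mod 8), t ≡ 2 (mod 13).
M = 8 × 13 = 104. M₁ = 13, y₁ ≡ 5 (mod 8). M₂ = 8, y₂ ≡ 5 (mod 13). t = 3×13×5 + 2×8×5 ≡ 67 (mod 104)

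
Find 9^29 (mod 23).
Using Fermat: 9^{22} ≡ 1 (mod 23). 29 ≡ 7 (mod 22). So 9^{29} ≡ 9^{7} ≡ 4 (mod 23)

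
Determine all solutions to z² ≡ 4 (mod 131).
The square roots of 4 mod 131 are 129 and 2. Verify: 129² = 16641 ≡ 4 (mod 131)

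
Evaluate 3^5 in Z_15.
By repeated squaring mod 15: 3^{1}≡3, 3^{2}≡9, 3^{4}≡6. Then 3^{5} = 3^{4+1} ≡ 6 × 3 ≡ 3 mod 15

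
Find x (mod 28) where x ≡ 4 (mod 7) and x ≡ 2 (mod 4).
M = 7 × 4 = 28. M₁ = 4, y₁ ≡ 2 (mod 7). M₂ = 7, y₂ ≡ 3 (mod 4). x = 4×4×2 + 2×7×3 ≡ 18 (mod 28)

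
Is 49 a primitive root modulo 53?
49^{13} ≡ 1 mod 53 and 13 < 52, so ord_53(49) = 13 ≠ 52 and 49 is not a primitive root.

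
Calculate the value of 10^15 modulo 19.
By repeated squaring mod 19: 10^{1}≡10, 10^{2}≡5, 10^{4}≡6, 10^{8}≡17. Then 10^{15} = 10^{8+4+2+1} ≡ 17 × 6 × 5 × 10 ≡ 8 mod 19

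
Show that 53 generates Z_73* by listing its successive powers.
53^1, 53^2, ..., 53^{72} mod 73: [53, 35, 30, 57, 28, 24, 31, 37, 63, 54, 15, 65, 14, 12, 52, 55, 68, 27, 44, 69, 7, 6, 26, 64, 34, 50, 22, 71, 40, 3, 13, 32, 17, 25, 11, 72, 20, 38, 43, 16, 45, 49, 42, 36, 10, 19, 58, 8, 59, 61, 21, 18, 5, 46, 29, 4, 66, 67, 47, 9, 39, 23, 51, 2, 33, 70, 60, 41, 56, 48, 62, 1]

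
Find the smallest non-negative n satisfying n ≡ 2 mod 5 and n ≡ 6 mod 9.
M = 5 × 9 = 45. M₁ = 9, y₁ ≡ 4 mod 5. M₂ = 5, y₂ ≡ 2 mod 9. n = 2×9×4 + 6×5×2 ≡ 42 mod 45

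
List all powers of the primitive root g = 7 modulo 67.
7^1, 7^2, ..., 7^{66} mod 67: [7, 49, 8, 56, 57, 64, 46, 54, 43, 33, 30, 9, 63, 39, 5, 35, 44, 40, 12, 17, 52, 29, 2, 14, 31, 16, 45, 47, 61, 25, 41, 19, 66, 60, 18, 59, 11, 10, 3, 21, 13, 24, 34, 37, 58, 4, 28, 62, 32, 23, 27, 55, 50, 15, 38, 65, 53, 36, 51, 22, 20, 6, 42, 26, 48, 1]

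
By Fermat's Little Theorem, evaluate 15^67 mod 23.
By Fermat: 15^{22} ≡ 1 (mod 23). 67 = 3×22 + 1. So 15^{67} ≡ 15^{1} ≡ 15 (mod 23)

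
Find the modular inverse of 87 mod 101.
Since 101 is prime, by Fermat 87^(-1) ≡ 87^{99} ≡ 36 mod 101. Verify: 87 × 36 = 3132 ≡ 1 mod 101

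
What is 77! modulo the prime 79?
(78)! = (77)! × (78) ≡ -1 mod 79. So (77)! ≡ -1 × (78)^(-1) ≡ (-1)×(-1) = 1 mod 79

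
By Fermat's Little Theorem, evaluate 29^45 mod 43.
By Fermat: 29^{42} ≡ 1 mod 43. So 29^{45} = 29^{42} · 29^{3} ≡ 29^{3} ≡ 8 mod 43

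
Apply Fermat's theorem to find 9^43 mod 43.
By Fermat: 9^{42} ≡ 1 mod 43. So 9^{43} = 9^{42} · 9^{1} ≡ 9^{1} ≡ 9 mod 43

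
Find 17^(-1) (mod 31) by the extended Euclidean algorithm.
Extended GCD: 17(11) + 31(-6) = 1. So 17^(-1) ≡ 11 (mod 31). Verify: 17 × 11 = 187 ≡ 1 (mod 31)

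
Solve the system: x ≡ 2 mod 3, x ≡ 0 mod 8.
M = 3 × 8 = 24. M₁ = 8, y₁ ≡ 2 mod 3. M₂ = 3, y₂ ≡ 3 mod 8. x = 2×8×2 + 0×3×3 ≡ 8 mod 24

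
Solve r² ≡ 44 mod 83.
The square roots of 44 mod 83 are 25 and 58. Verify: 25² = 625 ≡ 44 mod 83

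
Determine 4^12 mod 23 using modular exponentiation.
By repeated squaring mod 23: 4^{1}≡4, 4^{2}≡16, 4^{4}≡3, 4^{8}≡9. Then 4^{12} = 4^{8+4} ≡ 9 × 3 ≡ 4 mod 23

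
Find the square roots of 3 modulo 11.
The square roots of 3 mod 11 are 5 and 6. Verify: 5² = 25 ≡ 3 (mod 11)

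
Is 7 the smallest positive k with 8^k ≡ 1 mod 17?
Powers of 8 mod 17: 8^1≡8, 8^2≡13, 8^3≡2, 8^4≡16, 8^5≡9, 8^6≡4, 8^7≡15, 8^8≡1. 8^7≡15≢1, so ord ≠ 7. No, the actual order is 8.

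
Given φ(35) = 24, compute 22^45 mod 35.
By Euler: 22^{24} ≡ 1 mod 35 since gcd(22, 35) = 1. 45 = 1×24 + 21. So 22^{45} ≡ 22^{21} ≡ 22 mod 35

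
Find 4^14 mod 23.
By repeated squaring mod 23: 4^{1}≡4, 4^{2}≡16, 4^{4}≡3, 4^{8}≡9. Then 4^{14} = 4^{8+4+2} ≡ 9 × 3 × 16 ≡ 18 mod 23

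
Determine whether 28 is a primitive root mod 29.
28^{2} ≡ 1 mod 29 and 2 < 28, so ord_29(28) = 2 ≠ 28 and 28 is not a primitive root.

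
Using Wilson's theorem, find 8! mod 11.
(10)! = (8)! × (9) × (10) ≡ -1 mod 11. So (8)! ≡ -1 × [(10)(9)]^(-1) ≡ 5 mod 11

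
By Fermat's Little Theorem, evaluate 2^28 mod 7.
By Fermat: 2^{6} ≡ 1 mod 7. 28 = 4×6 + 4. So 2^{28} ≡ 2^{4} ≡ 2 mod 7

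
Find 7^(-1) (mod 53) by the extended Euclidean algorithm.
Extended GCD: 7(-15) + 53(2) = 1. So 7^(-1) ≡ -15 ≡ 38 (mod 53). Verify: 7 × 38 = 266 ≡ 1 (mod 53)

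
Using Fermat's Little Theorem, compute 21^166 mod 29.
By Fermat: 21^{28} ≡ 1 mod 29. 166 = 5×28 + 26. So 21^{166} ≡ 21^{26} ≡ 5 mod 29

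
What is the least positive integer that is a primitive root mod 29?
g = 2. For each prime q|28: 2^{14}≡28, 2^{4}≡16, none ≡ 1, so ord_29(2) = 28 and 2 is a primitive root.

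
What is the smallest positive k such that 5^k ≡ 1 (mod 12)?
Powers of 5 mod 12: 5^1≡5, 5^2≡1. ord_12(5) = 2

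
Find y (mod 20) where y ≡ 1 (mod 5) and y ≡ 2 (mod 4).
M = 5 × 4 = 20. M₁ = 4, y₁ ≡ 4 (mod 5). M₂ = 5, y₂ ≡ 1 (mod 4). y = 1×4×4 + 2×5×1 ≡ 6 (mod 20)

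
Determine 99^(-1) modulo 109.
Since 109 is prime, by Fermat 99^(-1) ≡ 99^{107} ≡ 98 (mod 109). Verify: 99 × 98 = 9702 ≡ 1 (mod 109)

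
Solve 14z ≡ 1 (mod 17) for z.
Since 17 is prime, by Fermat 14^(-1) ≡ 14^{15} ≡ 11 (mod 17). Verify: 14 × 11 = 154 ≡ 1 (mod 17)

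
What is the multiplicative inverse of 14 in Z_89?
Since 89 is prime, by Fermat 14^(-1) ≡ 14^{87} ≡ 70 (mod 89). Verify: 14 × 70 = 980 ≡ 1 (mod 89)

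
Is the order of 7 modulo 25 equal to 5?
Powers of 7 mod 25: 7^1≡7, 7^2≡24, 7^3≡18, 7^4≡1. Already 7^4≡1, so the order is 4 < 5. No, the actual order is 4.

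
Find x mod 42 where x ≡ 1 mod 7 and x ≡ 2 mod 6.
M = 7 × 6 = 42. M₁ = 6, y₁ ≡ 6 mod 7. M₂ = 7, y₂ ≡ 1 mod 6. x = 1×6×6 + 2×7×1 ≡ 8 mod 42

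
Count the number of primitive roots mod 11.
Number of primitive roots mod 11 = φ(p-1) = φ(10) = 4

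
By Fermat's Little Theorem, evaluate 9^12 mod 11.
By Fermat: 9^{10} ≡ 1 mod 11. So 9^{12} = 9^{10} · 9^{2} ≡ 9^{2} ≡ 4 mod 11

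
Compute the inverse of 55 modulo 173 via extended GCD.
Extended GCD: 55(-22) + 173(7) = 1. So 55^(-1) ≡ -22 ≡ 151 mod 173. Verify: 55 × 151 = 8305 ≡ 1 mod 173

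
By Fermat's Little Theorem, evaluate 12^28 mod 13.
By Fermat: 12^{12} ≡ 1 (mod 13). 28 = 2×12 + 4. So 12^{28} ≡ 12^{4} ≡ 1 (mod 13)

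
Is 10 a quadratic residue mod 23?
By Euler's criterion: 10^{11} ≡ 22 (mod 23). Since this equals -1 (≡ 22), 10 is not a QR.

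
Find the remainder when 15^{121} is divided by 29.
By Fermat: 15^{28} ≡ 1 mod 29. 121 = 4×28 + 9. So 15^{121} ≡ 15^{9} ≡ 26 mod 29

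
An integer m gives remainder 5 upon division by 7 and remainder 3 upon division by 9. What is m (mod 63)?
M = 7 × 9 = 63. M₁ = 9, y₁ ≡ 4 (mod 7). M₂ = 7, y₂ ≡ 4 (mod 9). m = 5×9×4 + 3×7×4 ≡ 12 (mod 63)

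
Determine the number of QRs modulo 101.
For prime 101, there are (p-1)/2 = (101-1)/2 = 50 quadratic residues (excluding 0).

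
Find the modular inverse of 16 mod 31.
Since 31 is prime, by Fermat 16^(-1) ≡ 16^{29} ≡ 2 (mod 31). Verify: 16 × 2 = 32 ≡ 1 (mod 31)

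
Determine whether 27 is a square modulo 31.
By Euler's criterion: 27^{15} ≡ 30 (mod 31). Since this equals -1 (≡ 30), 27 is not a QR.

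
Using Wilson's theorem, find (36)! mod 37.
By Wilson's theorem, (36)! ≡ -1 ≡ 36 mod 37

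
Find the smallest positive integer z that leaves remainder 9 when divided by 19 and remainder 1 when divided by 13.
M = 19 × 13 = 247. M₁ = 13, y₁ ≡ 3 (mod 19). M₂ = 19, y₂ ≡ 11 (mod 13). z = 9×13×3 + 1×19×11 ≡ 66 (mod 247)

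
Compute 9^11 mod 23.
By repeated squaring (mod 23): 9^{1}≡9, 9^{2}≡12, 9^{4}≡6, 9^{8}≡13. Then 9^{11} = 9^{8+2+1} ≡ 13 × 12 × 9 ≡ 1 (mod 23)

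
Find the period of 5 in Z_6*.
Powers of 5 mod 6: 5^1≡5, 5^2≡1. So the order of 5 is 2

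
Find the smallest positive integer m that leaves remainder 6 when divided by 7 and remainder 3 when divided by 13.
M = 7 × 13 = 91. M₁ = 13, y₁ ≡ 6 (mod 7). M₂ = 7, y₂ ≡ 2 (mod 13). m = 6×13×6 + 3×7×2 ≡ 55 (mod 91)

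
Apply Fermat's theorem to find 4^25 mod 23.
By Fermat: 4^{22} ≡ 1 mod 23. So 4^{25} = 4^{22} · 4^{3} ≡ 4^{3} ≡ 18 mod 23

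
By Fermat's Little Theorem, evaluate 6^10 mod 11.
By Fermat's Little Theorem, 6^{10} ≡ 1 mod 11 since 11 is prime and gcd(6, 11) = 1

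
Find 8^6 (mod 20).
By repeated squaring (mod 20): 8^{1}≡8, 8^{2}≡4, 8^{4}≡16. Then 8^{6} = 8^{4+2} ≡ 16 × 4 ≡ 4 (mod 20)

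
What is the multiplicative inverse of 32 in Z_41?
Since 41 is prime, by Fermat 32^(-1) ≡ 32^{39} ≡ 9 mod 41. Verify: 32 × 9 = 288 ≡ 1 mod 41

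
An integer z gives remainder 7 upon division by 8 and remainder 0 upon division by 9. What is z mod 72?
M = 8 × 9 = 72. M₁ = 9, y₁ ≡ 1 mod 8. M₂ = 8, y₂ ≡ 8 mod 9. z = 7×9×1 + 0×8×8 ≡ 63 mod 72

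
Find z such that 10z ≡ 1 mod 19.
Since 19 is prime, by Fermat 10^(-1) ≡ 10^{17} ≡ 2 mod 19. Verify: 10 × 2 = 20 ≡ 1 mod 19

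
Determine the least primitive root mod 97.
g = 5. For each prime q|96: 5^{48}≡96, 5^{32}≡35, none ≡ 1, so ord_97(5) = 96 and 5 is a primitive root.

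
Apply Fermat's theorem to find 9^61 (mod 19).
By Fermat: 9^{18} ≡ 1 (mod 19). 61 = 3×18 + 7. So 9^{61} ≡ 9^{7} ≡ 4 (mod 19)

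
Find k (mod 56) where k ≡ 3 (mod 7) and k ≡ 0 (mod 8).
M = 7 × 8 = 56. M₁ = 8, y₁ ≡ 1 (mod 7). M₂ = 7, y₂ ≡ 7 (mod 8). k = 3×8×1 + 0×7×7 ≡ 24 (mod 56)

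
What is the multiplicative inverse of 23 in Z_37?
Since 37 is prime, by Fermat 23^(-1) ≡ 23^{35} ≡ 29 mod 37. Verify: 23 × 29 = 667 ≡ 1 mod 37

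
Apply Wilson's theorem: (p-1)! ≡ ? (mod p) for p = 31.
By Wilson's theorem, (30)! ≡ -1 ≡ 30 mod 31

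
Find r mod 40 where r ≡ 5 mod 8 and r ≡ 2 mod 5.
M = 8 × 5 = 40. M₁ = 5, y₁ ≡ 5 mod 8. M₂ = 8, y₂ ≡ 2 mod 5. r = 5×5×5 + 2×8×2 ≡ 37 mod 40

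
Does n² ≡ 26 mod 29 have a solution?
By Euler's criterion: 26^{14} ≡ 28 mod 29. Since this equals -1 (≡ 28), 26 is not a QR.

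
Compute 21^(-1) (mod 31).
Since 31 is prime, by Fermat 21^(-1) ≡ 21^{29} ≡ 3 (mod 31). Verify: 21 × 3 = 63 ≡ 1 (mod 31)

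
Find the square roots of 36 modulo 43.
The square roots of 36 mod 43 are 6 and 37. Verify: 6² = 36 ≡ 36 mod 43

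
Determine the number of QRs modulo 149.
For prime 149, there are (p-1)/2 = (149-1)/2 = 74 quadratic residues (excluding 0).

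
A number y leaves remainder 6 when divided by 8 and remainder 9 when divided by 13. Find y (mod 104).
M = 8 × 13 = 104. M₁ = 13, y₁ ≡ 5 (mod 8). M₂ = 8, y₂ ≡ 5 (mod 13). y = 6×13×5 + 9×8×5 ≡ 22 (mod 104)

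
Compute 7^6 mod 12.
By repeated squaring mod 12: 7^{1}≡7, 7^{2}≡1, 7^{4}≡1. Then 7^{6} = 7^{4+2} ≡ 1 × 1 ≡ 1 mod 12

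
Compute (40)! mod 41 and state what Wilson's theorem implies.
(40)! mod 41 = 40. Since this equals -1 (mod 41), Wilson confirms 41 is prime.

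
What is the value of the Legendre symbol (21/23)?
(21/23) = 21^{11} mod 23 = -1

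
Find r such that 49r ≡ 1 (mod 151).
Since 151 is prime, by Fermat 49^(-1) ≡ 49^{149} ≡ 37 (mod 151). Verify: 49 × 37 = 1813 ≡ 1 (mod 151)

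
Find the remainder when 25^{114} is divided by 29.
By Fermat: 25^{28} ≡ 1 (mod 29). 114 = 4×28 + 2. So 25^{114} ≡ 25^{2} ≡ 16 (mod 29)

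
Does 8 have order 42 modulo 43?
8^{14} ≡ 1 (mod 43) and 14 < 42, so ord_43(8) = 14 ≠ 42 and 8 is not a primitive root.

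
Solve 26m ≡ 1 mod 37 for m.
Since 37 is prime, by Fermat 26^(-1) ≡ 26^{35} ≡ 10 mod 37. Verify: 26 × 10 = 260 ≡ 1 mod 37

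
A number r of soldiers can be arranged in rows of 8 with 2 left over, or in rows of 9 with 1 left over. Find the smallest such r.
M = 8 × 9 = 72. M₁ = 9, y₁ ≡ 1 mod 8. M₂ = 8, y₂ ≡ 8 mod 9. r = 2×9×1 + 1×8×8 ≡ 10 mod 72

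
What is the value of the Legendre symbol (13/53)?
(13/53) = 13^{26} mod 53 = 1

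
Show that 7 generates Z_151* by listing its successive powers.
7^1, 7^2, ..., 7^{150} mod 151: [7, 49, 41, 136, 46, 20, 140, 74, 65, 2, 14, 98, 82, 121, 92, 40, 129, 148, 130, 4, 28, 45, 13, 91, 33, 80, 107, 145, 109, 8, 56, 90, 26, 31, 66, 9, 63, 139, 67, 16, 112, 29, 52, 62, 132, 18, 126, 127, 134, 32, 73, 58, 104, 124, 113, 36, 101, 103, 117, 64, 146, 116, 57, 97, 75, 72, 51, 55, 83, 128, 141, 81, 114, 43, 150, 144, 102, 110, 15, 105, 131, 11, 77, 86, 149, 137, 53, 69, 30, 59, 111, 22, 3, 21, 147, 123, 106, 138, 60, 118, 71, 44, 6, 42, 143, 95, 61, 125, 120, 85, 142, 88, 12, 84, 135, 39, 122, 99, 89, 19, 133, 25, 24, 17, 119, 78, 93, 47, 27, 38, 115, 50, 48, 34, 87, 5, 35, 94, 54, 76, 79, 100, 96, 68, 23, 10, 70, 37, 108, 1]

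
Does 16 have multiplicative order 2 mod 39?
Powers of 16 mod 39: 16^1≡16, 16^2≡22, 16^3≡1. 16^2≡22≢1, so ord ≠ 2. No, the actual order is 3.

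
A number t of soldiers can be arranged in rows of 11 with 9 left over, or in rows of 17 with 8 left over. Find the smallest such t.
M = 11 × 17 = 187. M₁ = 17, y₁ ≡ 2 (mod 11). M₂ = 11, y₂ ≡ 14 (mod 17). t = 9×17×2 + 8×11×14 ≡ 42 (mod 187)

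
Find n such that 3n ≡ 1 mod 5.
Since 5 is prime, by Fermat 3^(-1) ≡ 3^{3} ≡ 2 mod 5. Verify: 3 × 2 = 6 ≡ 1 mod 5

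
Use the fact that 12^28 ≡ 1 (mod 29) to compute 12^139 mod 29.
By Fermat: 12^{28} ≡ 1 (mod 29). 139 = 4×28 + 27. So 12^{139} ≡ 12^{27} ≡ 17 (mod 29)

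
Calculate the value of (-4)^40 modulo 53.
By repeated squaring mod 53: (-4)^{1}≡49, (-4)^{2}≡16, (-4)^{4}≡44, (-4)^{8}≡28, (-4)^{16}≡42, (-4)^{32}≡15. Then (-4)^{40} = (-4)^{32+8} ≡ 15 × 28 ≡ 49 mod 53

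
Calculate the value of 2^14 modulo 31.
By repeated squaring mod 31: 2^{1}≡2, 2^{2}≡4, 2^{4}≡16, 2^{8}≡8. Then 2^{14} = 2^{8+4+2} ≡ 8 × 16 × 4 ≡ 16 mod 31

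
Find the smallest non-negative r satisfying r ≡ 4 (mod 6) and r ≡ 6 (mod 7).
M = 6 × 7 = 42. M₁ = 7, y₁ ≡ 1 (mod 6). M₂ = 6, y₂ ≡ 6 (mod 7). r = 4×7×1 + 6×6×6 ≡ 34 (mod 42)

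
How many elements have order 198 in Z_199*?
A prime p has φ(p-1) primitive roots; here φ(198) = 60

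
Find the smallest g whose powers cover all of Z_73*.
g = 5. Powers: [5, 25, 52, 41, 59, 3, 15, 2, 10, ...] generates all 72 non-zero residues.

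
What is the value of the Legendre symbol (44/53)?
(44/53) = 44^{26} mod 53 = 1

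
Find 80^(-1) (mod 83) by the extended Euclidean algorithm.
Extended GCD: 80(-28) + 83(27) = 1. So 80^(-1) ≡ -28 ≡ 55 (mod 83). Verify: 80 × 55 = 4400 ≡ 1 (mod 83)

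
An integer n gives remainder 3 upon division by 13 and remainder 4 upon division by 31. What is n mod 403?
M = 13 × 31 = 403. M₁ = 31, y₁ ≡ 8 mod 13. M₂ = 13, y₂ ≡ 12 mod 31. n = 3×31×8 + 4×13×12 ≡ 159 mod 403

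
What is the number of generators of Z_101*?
There are φ(101-1) = φ(100) = 40 primitive roots modulo 101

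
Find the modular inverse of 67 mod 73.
Since 73 is prime, by Fermat 67^(-1) ≡ 67^{71} ≡ 12 mod 73. Verify: 67 × 12 = 804 ≡ 1 mod 73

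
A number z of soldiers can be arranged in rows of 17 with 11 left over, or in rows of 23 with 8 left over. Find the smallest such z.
M = 17 × 23 = 391. M₁ = 23, y₁ ≡ 3 mod 17. M₂ = 17, y₂ ≡ 19 mod 23. z = 11×23×3 + 8×17×19 ≡ 215 mod 391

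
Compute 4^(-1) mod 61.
Since 61 is prime, by Fermat 4^(-1) ≡ 4^{59} ≡ 46 mod 61. Verify: 4 × 46 = 184 ≡ 1 mod 61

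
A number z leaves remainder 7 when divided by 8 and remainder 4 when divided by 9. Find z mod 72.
M = 8 × 9 = 72. M₁ = 9, y₁ ≡ 1 mod 8. M₂ = 8, y₂ ≡ 8 mod 9. z = 7×9×1 + 4×8×8 ≡ 31 mod 72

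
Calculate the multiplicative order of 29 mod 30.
Powers of 29 mod 30: 29^1≡29, 29^2≡1. Order = 2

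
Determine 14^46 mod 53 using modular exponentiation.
By repeated squaring mod 53: 14^{1}≡14, 14^{2}≡37, 14^{4}≡44, 14^{8}≡28, 14^{16}≡42, 14^{32}≡15. Then 14^{46} = 14^{32+8+4+2} ≡ 15 × 28 × 44 × 37 ≡ 7 mod 53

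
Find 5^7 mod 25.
By repeated squaring mod 25: 5^{1}≡5, 5^{2}≡0, 5^{4}≡0. Then 5^{7} = 5^{4+2+1} ≡ 0 × 0 × 5 ≡ 0 mod 25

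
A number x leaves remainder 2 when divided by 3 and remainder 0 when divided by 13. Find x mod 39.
M = 3 × 13 = 39. M₁ = 13, y₁ ≡ 1 mod 3. M₂ = 3, y₂ ≡ 9 mod 13. x = 2×13×1 + 0×3×9 ≡ 26 mod 39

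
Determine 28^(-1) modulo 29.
Since 29 is prime, by Fermat 28^(-1) ≡ 28^{27} ≡ 28 mod 29. Verify: 28 × 28 = 784 ≡ 1 mod 29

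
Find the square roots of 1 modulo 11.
The square roots of 1 mod 11 are 1 and 10. Verify: 1² = 1 ≡ 1 mod 11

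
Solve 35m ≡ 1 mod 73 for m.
Since 73 is prime, by Fermat 35^(-1) ≡ 35^{71} ≡ 48 mod 73. Verify: 35 × 48 = 1680 ≡ 1 mod 73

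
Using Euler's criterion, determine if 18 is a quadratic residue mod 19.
By Euler's criterion: 18^{9} ≡ 18 mod 19. Since this equals -1 (≡ 18), 18 is not a QR.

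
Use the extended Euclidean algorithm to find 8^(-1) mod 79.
Extended GCD: 8(10) + 79(-1) = 1. So 8^(-1) ≡ 10 (mod 79). Verify: 8 × 10 = 80 ≡ 1 (mod 79)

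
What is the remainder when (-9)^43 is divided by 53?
By repeated squaring mod 53: (-9)^{1}≡44, (-9)^{2}≡28, (-9)^{4}≡42, (-9)^{8}≡15, (-9)^{16}≡13, (-9)^{32}≡10. Then (-9)^{43} = (-9)^{32+8+2+1} ≡ 10 × 15 × 28 × 44 ≡ 42 mod 53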